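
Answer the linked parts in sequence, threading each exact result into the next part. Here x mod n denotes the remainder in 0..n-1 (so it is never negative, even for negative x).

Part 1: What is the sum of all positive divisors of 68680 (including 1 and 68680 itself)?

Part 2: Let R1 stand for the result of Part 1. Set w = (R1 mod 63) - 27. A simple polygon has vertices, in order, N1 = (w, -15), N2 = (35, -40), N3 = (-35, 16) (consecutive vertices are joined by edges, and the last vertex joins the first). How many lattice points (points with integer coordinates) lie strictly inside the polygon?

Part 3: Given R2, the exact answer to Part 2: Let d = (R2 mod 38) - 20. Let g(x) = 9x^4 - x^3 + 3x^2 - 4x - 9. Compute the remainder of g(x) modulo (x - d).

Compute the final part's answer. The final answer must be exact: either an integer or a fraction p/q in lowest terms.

-2

Part 1: 68680 = 2^3 * 5 * 17 * 101; sigma = (1 + 2 + 4 + 8) * (1 + 5) * (1 + 17) * (1 + 101) = 15 * 6 * 18 * 102 = 165240; answer 165240
Part 2: R1 = 165240; w = 27; cross terms: (27*-40 - 35*-15)=-555, (35*16 - -35*-40)=-840, (-35*-15 - 27*16)=93; twice the area = |-1302| = 1302; area = 651; boundary points = 1 + 14 + 31 = 46; strictly interior points = area - boundary/2 + 1 = 629; answer 629
Part 3: R2 = 629; d = 1; remainder = value at the root: 9*(1)^4 - 1*(1)^3 + 3*(1)^2 - 4*(1)^1 - 9 = (9) + (-1) + (3) + (-4) + (-9) = -2; answer -2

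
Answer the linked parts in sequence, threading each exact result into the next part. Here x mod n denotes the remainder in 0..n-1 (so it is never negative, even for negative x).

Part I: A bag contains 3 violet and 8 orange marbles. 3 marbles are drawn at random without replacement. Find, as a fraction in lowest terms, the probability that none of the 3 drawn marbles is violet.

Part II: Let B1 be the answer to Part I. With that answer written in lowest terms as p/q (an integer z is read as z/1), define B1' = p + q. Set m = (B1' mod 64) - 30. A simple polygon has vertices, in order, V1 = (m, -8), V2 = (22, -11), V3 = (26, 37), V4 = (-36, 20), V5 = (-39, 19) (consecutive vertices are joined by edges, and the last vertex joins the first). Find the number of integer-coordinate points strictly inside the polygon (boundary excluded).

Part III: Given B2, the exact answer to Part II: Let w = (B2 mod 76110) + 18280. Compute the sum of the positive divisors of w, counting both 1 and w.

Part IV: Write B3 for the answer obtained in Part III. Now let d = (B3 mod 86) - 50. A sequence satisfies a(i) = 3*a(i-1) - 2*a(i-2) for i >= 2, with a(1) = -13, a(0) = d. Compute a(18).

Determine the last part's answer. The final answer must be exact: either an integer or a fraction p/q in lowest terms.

Part I: total draws C(11,3) = 165; favorable C(8,3) = 56; P = 56/165; answer 56/165
Part II: B1 = 56/165; threaded value p + q = 221; m = -1; cross terms: (-1*-11 - 22*-8)=187, (22*37 - 26*-11)=1100, (26*20 - -36*37)=1852, (-36*19 - -39*20)=96, (-39*-8 - -1*19)=331; twice the area = |3566| = 3566; area = 1783; boundary points = 1 + 4 + 1 + 1 + 1 = 8; strictly interior points = area - boundary/2 + 1 = 1780; answer 1780
Part III: B2 = 1780; w = 20060; 20060 = 2^2 * 5 * 17 * 59; sigma = (1 + 2 + 4) * (1 + 5) * (1 + 17) * (1 + 59) = 7 * 6 * 18 * 60 = 45360; answer 45360
Part IV: B3 = 45360; d = -12; a(2) = 3*(-13) - 2*(-12) = -15; iterating: a(2)=-15, a(3)=-19, a(4)=-27, a(5)=-43, a(6)=-75, a(7)=-139, a(8)=-267, a(9)=-523, a(10)=-1035, a(11)=-2059, a(12)=-4107, a(13)=-8203, a(14)=-16395, a(15)=-32779, a(16)=-65547, a(17)=-131083, a(18)=-262155; answer -262155

-262155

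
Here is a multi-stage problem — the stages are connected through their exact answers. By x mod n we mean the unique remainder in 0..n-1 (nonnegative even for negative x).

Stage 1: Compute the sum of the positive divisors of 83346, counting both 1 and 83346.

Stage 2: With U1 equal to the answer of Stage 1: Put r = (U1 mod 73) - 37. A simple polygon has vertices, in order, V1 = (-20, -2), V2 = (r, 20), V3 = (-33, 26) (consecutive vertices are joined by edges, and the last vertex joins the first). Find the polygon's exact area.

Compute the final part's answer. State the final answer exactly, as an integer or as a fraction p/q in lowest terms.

Stage 1: 83346 = 2 * 3 * 29 * 479; sigma = (1 + 2) * (1 + 3) * (1 + 29) * (1 + 479) = 3 * 4 * 30 * 480 = 172800; answer 172800
Stage 2: U1 = 172800; r = -28; cross terms: (-20*20 - -28*-2)=-456, (-28*26 - -33*20)=-68, (-33*-2 - -20*26)=586; twice the area = |62| = 62; area = 31; answer 31

31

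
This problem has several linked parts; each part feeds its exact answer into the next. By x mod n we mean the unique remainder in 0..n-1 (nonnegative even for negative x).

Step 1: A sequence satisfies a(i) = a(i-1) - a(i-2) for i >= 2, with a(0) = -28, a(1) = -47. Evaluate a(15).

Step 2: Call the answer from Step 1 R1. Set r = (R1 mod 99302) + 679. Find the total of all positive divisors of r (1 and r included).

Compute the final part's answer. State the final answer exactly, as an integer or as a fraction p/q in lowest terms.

Step 1: a(2) = 1*(-47) - 1*(-28) = -19; iterating: a(2)=-19, a(3)=28, a(4)=47, a(5)=19, a(6)=-28, a(7)=-47, a(8)=-19, a(9)=28, a(10)=47, a(11)=19, a(12)=-28, a(13)=-47, a(14)=-19, a(15)=28; answer 28
Step 2: R1 = 28; r = 707; 707 = 7 * 101; sigma = (1 + 7) * (1 + 101) = 8 * 102 = 816; answer 816

816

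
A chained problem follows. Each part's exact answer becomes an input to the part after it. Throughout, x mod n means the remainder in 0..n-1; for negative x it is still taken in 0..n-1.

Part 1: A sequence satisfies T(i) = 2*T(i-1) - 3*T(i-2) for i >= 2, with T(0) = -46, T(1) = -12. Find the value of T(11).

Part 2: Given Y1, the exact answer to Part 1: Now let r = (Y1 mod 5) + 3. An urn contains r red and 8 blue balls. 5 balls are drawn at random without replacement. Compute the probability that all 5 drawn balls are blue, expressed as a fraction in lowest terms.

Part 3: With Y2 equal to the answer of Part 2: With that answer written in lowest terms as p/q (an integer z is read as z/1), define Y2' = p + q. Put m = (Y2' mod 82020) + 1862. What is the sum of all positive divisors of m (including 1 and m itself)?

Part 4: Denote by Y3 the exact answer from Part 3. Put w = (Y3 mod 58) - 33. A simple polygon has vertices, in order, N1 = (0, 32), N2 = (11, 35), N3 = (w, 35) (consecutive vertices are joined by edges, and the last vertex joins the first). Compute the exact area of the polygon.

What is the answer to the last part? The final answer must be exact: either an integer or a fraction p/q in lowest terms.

Part 1: T(2) = 2*(-12) - 3*(-46) = 114; iterating: T(2)=114, T(3)=264, T(4)=186, T(5)=-420, T(6)=-1398, T(7)=-1536, T(8)=1122, T(9)=6852, T(10)=10338, T(11)=120; answer 120
Part 2: Y1 = 120; r = 3; total draws C(11,5) = 462; favorable C(8,5) = 56; P = 4/33; answer 4/33
Part 3: Y2 = 4/33; threaded value p + q = 37; m = 1899; 1899 = 3^2 * 211; sigma = (1 + 3 + 9) * (1 + 211) = 13 * 212 = 2756; answer 2756
Part 4: Y3 = 2756; w = -3; cross terms: (0*35 - 11*32)=-352, (11*35 - -3*35)=490, (-3*32 - 0*35)=-96; twice the area = |42| = 42; area = 21; answer 21

21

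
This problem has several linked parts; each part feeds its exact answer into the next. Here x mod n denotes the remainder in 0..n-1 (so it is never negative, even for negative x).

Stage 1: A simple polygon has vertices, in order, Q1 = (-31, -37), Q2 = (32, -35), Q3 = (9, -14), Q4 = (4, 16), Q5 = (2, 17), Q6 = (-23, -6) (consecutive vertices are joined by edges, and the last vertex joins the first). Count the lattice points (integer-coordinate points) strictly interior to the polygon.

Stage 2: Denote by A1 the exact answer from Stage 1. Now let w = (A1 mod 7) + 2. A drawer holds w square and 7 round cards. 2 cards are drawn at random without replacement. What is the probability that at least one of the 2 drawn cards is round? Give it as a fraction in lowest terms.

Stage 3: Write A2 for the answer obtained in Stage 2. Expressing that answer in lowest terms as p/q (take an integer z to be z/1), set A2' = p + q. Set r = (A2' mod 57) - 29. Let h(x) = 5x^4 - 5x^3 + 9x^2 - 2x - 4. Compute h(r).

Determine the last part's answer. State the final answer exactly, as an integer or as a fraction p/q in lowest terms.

2036921

Stage 1: cross terms: (-31*-35 - 32*-37)=2269, (32*-14 - 9*-35)=-133, (9*16 - 4*-14)=200, (4*17 - 2*16)=36, (2*-6 - -23*17)=379, (-23*-37 - -31*-6)=665; twice the area = |3416| = 3416; area = 1708; boundary points = 1 + 1 + 5 + 1 + 1 + 1 = 10; strictly interior points = area - boundary/2 + 1 = 1704; answer 1704
Stage 2: A1 = 1704; w = 5; total draws C(12,2) = 66; complement C(5,2) = 10; favorable 66 - 10 = 56; P = 28/33; answer 28/33
Stage 3: A2 = 28/33; threaded value p + q = 61; r = -25; 5*(-25)^4 - 5*(-25)^3 + 9*(-25)^2 - 2*(-25)^1 - 4 = (1953125) + (78125) + (5625) + (50) + (-4) = 2036921; answer 2036921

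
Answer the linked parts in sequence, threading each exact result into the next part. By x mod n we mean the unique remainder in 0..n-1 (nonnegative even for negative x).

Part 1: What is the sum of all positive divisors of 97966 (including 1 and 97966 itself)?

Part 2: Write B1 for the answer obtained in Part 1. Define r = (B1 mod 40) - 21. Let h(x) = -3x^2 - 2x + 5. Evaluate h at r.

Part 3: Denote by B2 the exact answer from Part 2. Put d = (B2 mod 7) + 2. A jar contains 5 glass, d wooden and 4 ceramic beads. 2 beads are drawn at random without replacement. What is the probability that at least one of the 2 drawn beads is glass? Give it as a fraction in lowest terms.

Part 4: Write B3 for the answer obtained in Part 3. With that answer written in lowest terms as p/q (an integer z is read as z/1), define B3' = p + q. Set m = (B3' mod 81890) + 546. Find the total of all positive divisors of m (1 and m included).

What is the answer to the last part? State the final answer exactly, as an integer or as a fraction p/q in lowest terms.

Part 1: 97966 = 2 * 11 * 61 * 73; sigma = (1 + 2) * (1 + 11) * (1 + 61) * (1 + 73) = 3 * 12 * 62 * 74 = 165168; answer 165168
Part 2: B1 = 165168; r = -13; -3*(-13)^2 - 2*(-13)^1 + 5 = (-507) + (26) + (5) = -476; answer -476
Part 3: B2 = -476; d = 2; total draws C(11,2) = 55; complement C(6,2) = 15; favorable 55 - 15 = 40; P = 8/11; answer 8/11
Part 4: B3 = 8/11; threaded value p + q = 19; m = 565; 565 = 5 * 113; sigma = (1 + 5) * (1 + 113) = 6 * 114 = 684; answer 684

684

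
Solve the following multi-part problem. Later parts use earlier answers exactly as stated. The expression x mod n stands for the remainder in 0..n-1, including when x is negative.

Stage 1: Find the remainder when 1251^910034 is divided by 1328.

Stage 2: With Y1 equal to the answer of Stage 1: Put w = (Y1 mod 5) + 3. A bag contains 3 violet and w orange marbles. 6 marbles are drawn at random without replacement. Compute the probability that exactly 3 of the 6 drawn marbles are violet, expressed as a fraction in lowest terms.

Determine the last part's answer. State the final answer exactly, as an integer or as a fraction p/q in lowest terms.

Stage 1: squarings mod 1328: 1251^1=1251, 1251^2=617, 1251^4=881, 1251^8=609, 1251^16=369, 1251^32=705, 1251^64=353, 1251^128=1105, 1251^256=593, 1251^512=1057, 1251^1024=401, 1251^2048=113, 1251^4096=817, 1251^8192=833, 1251^16384=673, 1251^32768=81, 1251^65536=1249, 1251^131072=929, 1251^262144=1169, 1251^524288=49; 1251^910034 = 1251^2 * 1251^16 * 1251^64 * 1251^128 * 1251^512 * 1251^8192 * 1251^16384 * 1251^32768 * 1251^65536 * 1251^262144 * 1251^524288 = 777 (mod 1328); answer 777
Stage 2: Y1 = 777; w = 5; total draws C(8,6) = 28; favorable C(3,3)*C(5,3) = 10; P = 5/14; answer 5/14

5/14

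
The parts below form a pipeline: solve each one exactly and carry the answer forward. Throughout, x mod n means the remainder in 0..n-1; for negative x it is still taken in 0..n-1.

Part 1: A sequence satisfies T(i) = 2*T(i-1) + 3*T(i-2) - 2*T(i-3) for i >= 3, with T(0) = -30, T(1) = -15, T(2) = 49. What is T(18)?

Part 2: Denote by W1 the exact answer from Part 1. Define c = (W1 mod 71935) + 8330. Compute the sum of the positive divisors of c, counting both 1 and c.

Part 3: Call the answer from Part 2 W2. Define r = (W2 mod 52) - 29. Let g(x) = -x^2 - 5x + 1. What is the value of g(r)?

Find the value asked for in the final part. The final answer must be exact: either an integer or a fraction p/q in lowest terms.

Part 1: T(3) = 2*(49) + 3*(-15) - 2*(-30) = 113; iterating: T(3)=113, T(4)=403, T(5)=1047, T(6)=3077, T(7)=8489, T(8)=24115, T(9)=67543, T(10)=190453, T(11)=535305, T(12)=1506883, T(13)=4238775, T(14)=11927589, T(15)=33557737, T(16)=94420691, T(17)=265659415, T(18)=747465429; answer 747465429
Part 2: W1 = 747465429; c = 69109; 69109 is prime, so its only divisors are 1 and 69109; sigma = 1 + 69109 = 69110; answer 69110
Part 3: W2 = 69110; r = -27; -1*(-27)^2 - 5*(-27)^1 + 1 = (-729) + (135) + (1) = -593; answer -593

-593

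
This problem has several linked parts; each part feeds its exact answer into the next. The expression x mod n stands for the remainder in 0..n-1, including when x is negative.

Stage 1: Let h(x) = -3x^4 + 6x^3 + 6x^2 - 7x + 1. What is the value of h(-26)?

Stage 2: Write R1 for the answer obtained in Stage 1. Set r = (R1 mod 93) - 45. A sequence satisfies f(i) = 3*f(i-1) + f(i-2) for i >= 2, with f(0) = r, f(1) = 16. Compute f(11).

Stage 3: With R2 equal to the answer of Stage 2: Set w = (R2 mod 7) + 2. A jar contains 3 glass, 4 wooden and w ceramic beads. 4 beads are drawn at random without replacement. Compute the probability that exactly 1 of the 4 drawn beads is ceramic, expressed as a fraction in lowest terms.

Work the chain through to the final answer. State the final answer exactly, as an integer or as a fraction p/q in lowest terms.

Stage 1: -3*(-26)^4 + 6*(-26)^3 + 6*(-26)^2 - 7*(-26)^1 + 1 = (-1370928) + (-105456) + (4056) + (182) + (1) = -1472145; answer -1472145
Stage 2: R1 = -1472145; r = 0; f(2) = 3*(16) + 1*(0) = 48; iterating: f(2)=48, f(3)=160, f(4)=528, f(5)=1744, f(6)=5760, f(7)=19024, f(8)=62832, f(9)=207520, f(10)=685392, f(11)=2263696; answer 2263696
Stage 3: R2 = 2263696; w = 3; total draws C(10,4) = 210; favorable C(3,1)*C(7,3) = 105; P = 1/2; answer 1/2

1/2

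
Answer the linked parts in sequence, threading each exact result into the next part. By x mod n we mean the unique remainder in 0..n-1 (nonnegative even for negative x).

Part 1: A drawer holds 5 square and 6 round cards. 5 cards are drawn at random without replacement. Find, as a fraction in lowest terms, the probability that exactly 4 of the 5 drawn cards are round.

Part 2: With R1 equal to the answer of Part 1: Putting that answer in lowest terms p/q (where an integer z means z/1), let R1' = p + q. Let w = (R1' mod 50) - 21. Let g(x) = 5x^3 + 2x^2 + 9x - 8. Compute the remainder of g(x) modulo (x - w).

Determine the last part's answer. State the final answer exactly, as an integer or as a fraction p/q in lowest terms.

2752

Part 1: total draws C(11,5) = 462; favorable C(6,4)*C(5,1) = 75; P = 25/154; answer 25/154
Part 2: R1 = 25/154; threaded value p + q = 179; w = 8; remainder = value at the root: 5*(8)^3 + 2*(8)^2 + 9*(8)^1 - 8 = (2560) + (128) + (72) + (-8) = 2752; answer 2752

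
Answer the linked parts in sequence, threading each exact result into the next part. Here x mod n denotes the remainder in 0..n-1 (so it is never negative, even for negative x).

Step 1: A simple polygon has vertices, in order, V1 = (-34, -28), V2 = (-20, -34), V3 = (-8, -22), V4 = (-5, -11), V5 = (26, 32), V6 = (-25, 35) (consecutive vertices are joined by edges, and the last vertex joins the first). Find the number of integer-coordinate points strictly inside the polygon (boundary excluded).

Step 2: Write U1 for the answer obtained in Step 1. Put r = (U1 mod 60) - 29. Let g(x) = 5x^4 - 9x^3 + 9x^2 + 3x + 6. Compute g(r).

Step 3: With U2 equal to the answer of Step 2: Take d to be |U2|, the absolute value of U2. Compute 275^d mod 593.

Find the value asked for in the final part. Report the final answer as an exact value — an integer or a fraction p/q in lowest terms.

25

Step 1: cross terms: (-34*-34 - -20*-28)=596, (-20*-22 - -8*-34)=168, (-8*-11 - -5*-22)=-22, (-5*32 - 26*-11)=126, (26*35 - -25*32)=1710, (-25*-28 - -34*35)=1890; twice the area = |4468| = 4468; area = 2234; boundary points = 2 + 12 + 1 + 1 + 3 + 9 = 28; strictly interior points = area - boundary/2 + 1 = 2221; answer 2221
Step 2: U1 = 2221; r = -28; 5*(-28)^4 - 9*(-28)^3 + 9*(-28)^2 + 3*(-28)^1 + 6 = (3073280) + (197568) + (7056) + (-84) + (6) = 3277826; answer 3277826
Step 3: U2 = 3277826; d = 3277826; squarings mod 593: 275^1=275, 275^2=314, 275^4=158, 275^8=58, 275^16=399, 275^32=277, 275^64=232, 275^128=454, 275^256=345, 275^512=425, 275^1024=353, 275^2048=79, 275^4096=311, 275^8192=62, 275^16384=286, 275^32768=555, 275^65536=258, 275^131072=148, 275^262144=556, 275^524288=183, 275^1048576=281, 275^2097152=92; 275^3277826 = 275^2 * 275^1024 * 275^131072 * 275^1048576 * 275^2097152 = 25 (mod 593); answer 25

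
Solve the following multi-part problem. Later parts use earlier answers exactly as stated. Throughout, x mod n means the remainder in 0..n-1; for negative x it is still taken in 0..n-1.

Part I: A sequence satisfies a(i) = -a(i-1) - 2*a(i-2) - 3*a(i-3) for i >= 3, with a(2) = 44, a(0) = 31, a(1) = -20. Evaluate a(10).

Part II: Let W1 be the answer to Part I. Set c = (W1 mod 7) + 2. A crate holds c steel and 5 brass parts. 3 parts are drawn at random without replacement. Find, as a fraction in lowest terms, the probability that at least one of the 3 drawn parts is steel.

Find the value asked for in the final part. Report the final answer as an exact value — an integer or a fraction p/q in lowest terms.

37/42

Part I: a(3) = -1*(44) - 2*(-20) - 3*(31) = -97; iterating: a(3)=-97, a(4)=69, a(5)=-7, a(6)=160, a(7)=-353, a(8)=54, a(9)=172, a(10)=779; answer 779
Part II: W1 = 779; c = 4; total draws C(9,3) = 84; complement C(5,3) = 10; favorable 84 - 10 = 74; P = 37/42; answer 37/42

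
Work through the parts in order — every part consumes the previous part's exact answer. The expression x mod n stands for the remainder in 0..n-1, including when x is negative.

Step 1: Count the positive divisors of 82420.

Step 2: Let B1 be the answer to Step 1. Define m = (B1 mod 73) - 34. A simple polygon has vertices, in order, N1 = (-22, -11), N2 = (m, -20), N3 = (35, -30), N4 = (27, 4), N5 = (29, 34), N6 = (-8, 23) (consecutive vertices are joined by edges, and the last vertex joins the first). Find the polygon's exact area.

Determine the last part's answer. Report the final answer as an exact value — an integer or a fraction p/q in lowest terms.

Step 1: 82420 = 2^2 * 5 * 13 * 317; number of divisors = (2+1) * (1+1) * (1+1) * (1+1) = 24; answer 24
Step 2: B1 = 24; m = -10; cross terms: (-22*-20 - -10*-11)=330, (-10*-30 - 35*-20)=1000, (35*4 - 27*-30)=950, (27*34 - 29*4)=802, (29*23 - -8*34)=939, (-8*-11 - -22*23)=594; twice the area = |4615| = 4615; area = 4615/2; answer 4615/2

4615/2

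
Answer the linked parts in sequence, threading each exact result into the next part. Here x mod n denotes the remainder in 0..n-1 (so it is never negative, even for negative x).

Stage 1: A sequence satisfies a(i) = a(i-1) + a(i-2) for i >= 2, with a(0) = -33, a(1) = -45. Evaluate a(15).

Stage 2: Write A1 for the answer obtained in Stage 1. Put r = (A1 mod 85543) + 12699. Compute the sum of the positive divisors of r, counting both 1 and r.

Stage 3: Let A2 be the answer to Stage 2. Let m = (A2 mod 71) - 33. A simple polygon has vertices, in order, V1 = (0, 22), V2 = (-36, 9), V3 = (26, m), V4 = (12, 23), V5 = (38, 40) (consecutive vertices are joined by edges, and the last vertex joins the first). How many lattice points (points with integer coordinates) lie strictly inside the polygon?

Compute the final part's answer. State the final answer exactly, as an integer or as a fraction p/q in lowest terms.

910

Stage 1: a(2) = 1*(-45) + 1*(-33) = -78; iterating: a(2)=-78, a(3)=-123, a(4)=-201, a(5)=-324, a(6)=-525, a(7)=-849, a(8)=-1374, a(9)=-2223, a(10)=-3597, a(11)=-5820, a(12)=-9417, a(13)=-15237, a(14)=-24654, a(15)=-39891; answer -39891
Stage 2: A1 = -39891; r = 58351; 58351 = 23 * 43 * 59; sigma = (1 + 23) * (1 + 43) * (1 + 59) = 24 * 44 * 60 = 63360; answer 63360
Stage 3: A2 = 63360; m = -5; cross terms: (0*9 - -36*22)=792, (-36*-5 - 26*9)=-54, (26*23 - 12*-5)=658, (12*40 - 38*23)=-394, (38*22 - 0*40)=836; twice the area = |1838| = 1838; area = 919; boundary points = 1 + 2 + 14 + 1 + 2 = 20; strictly interior points = area - boundary/2 + 1 = 910; answer 910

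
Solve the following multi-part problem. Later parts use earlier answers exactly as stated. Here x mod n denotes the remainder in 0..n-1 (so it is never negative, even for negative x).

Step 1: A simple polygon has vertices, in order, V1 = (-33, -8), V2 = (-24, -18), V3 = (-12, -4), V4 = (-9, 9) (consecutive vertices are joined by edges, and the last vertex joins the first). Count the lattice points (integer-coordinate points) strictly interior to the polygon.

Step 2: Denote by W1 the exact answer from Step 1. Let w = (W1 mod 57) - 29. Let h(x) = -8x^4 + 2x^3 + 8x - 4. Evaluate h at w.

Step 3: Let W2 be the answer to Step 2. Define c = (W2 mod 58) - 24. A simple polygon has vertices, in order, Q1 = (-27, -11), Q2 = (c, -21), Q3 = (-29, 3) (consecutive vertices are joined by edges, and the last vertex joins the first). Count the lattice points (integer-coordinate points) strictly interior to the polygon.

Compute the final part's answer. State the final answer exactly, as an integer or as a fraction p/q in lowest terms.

Step 1: cross terms: (-33*-18 - -24*-8)=402, (-24*-4 - -12*-18)=-120, (-12*9 - -9*-4)=-144, (-9*-8 - -33*9)=369; twice the area = |507| = 507; area = 507/2; boundary points = 1 + 2 + 1 + 1 = 5; strictly interior points = area - boundary/2 + 1 = 252; answer 252
Step 2: W1 = 252; w = -5; -8*(-5)^4 + 2*(-5)^3 + 8*(-5)^1 - 4 = (-5000) + (-250) + (-40) + (-4) = -5294; answer -5294
Step 3: W2 = -5294; c = 18; cross terms: (-27*-21 - 18*-11)=765, (18*3 - -29*-21)=-555, (-29*-11 - -27*3)=400; twice the area = |610| = 610; area = 305; boundary points = 5 + 1 + 2 = 8; strictly interior points = area - boundary/2 + 1 = 302; answer 302

302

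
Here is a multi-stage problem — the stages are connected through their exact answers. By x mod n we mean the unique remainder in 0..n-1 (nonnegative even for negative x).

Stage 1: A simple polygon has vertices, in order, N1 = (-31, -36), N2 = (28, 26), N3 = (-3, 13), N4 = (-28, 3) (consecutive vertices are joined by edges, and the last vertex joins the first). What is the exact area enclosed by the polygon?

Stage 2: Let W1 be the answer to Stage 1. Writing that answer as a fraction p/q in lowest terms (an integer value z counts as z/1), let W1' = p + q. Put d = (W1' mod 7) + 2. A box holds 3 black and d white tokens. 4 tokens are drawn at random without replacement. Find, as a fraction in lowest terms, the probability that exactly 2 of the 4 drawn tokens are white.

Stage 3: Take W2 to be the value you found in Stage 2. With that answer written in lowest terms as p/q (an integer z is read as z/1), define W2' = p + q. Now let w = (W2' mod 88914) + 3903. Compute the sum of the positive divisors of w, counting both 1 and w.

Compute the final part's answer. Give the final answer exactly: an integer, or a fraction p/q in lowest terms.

Stage 1: cross terms: (-31*26 - 28*-36)=202, (28*13 - -3*26)=442, (-3*3 - -28*13)=355, (-28*-36 - -31*3)=1101; twice the area = |2100| = 2100; area = 1050; answer 1050
Stage 2: W1 = 1050; threaded value p + q = 1051; d = 3; total draws C(6,4) = 15; favorable C(3,2)*C(3,2) = 9; P = 3/5; answer 3/5
Stage 3: W2 = 3/5; threaded value p + q = 8; w = 3911; 3911 is prime, so its only divisors are 1 and 3911; sigma = 1 + 3911 = 3912; answer 3912

3912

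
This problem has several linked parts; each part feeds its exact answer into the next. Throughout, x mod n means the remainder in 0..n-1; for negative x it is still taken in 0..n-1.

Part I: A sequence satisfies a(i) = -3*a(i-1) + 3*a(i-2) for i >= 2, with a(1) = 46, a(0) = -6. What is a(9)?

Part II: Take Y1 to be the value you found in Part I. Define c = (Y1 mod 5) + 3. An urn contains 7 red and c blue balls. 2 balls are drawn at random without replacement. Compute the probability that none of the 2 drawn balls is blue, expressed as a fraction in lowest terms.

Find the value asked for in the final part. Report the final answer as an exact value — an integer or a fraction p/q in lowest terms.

21/55

Part I: a(2) = -3*(46) + 3*(-6) = -156; iterating: a(2)=-156, a(3)=606, a(4)=-2286, a(5)=8676, a(6)=-32886, a(7)=124686, a(8)=-472716, a(9)=1792206; answer 1792206
Part II: Y1 = 1792206; c = 4; total draws C(11,2) = 55; favorable C(7,2) = 21; P = 21/55; answer 21/55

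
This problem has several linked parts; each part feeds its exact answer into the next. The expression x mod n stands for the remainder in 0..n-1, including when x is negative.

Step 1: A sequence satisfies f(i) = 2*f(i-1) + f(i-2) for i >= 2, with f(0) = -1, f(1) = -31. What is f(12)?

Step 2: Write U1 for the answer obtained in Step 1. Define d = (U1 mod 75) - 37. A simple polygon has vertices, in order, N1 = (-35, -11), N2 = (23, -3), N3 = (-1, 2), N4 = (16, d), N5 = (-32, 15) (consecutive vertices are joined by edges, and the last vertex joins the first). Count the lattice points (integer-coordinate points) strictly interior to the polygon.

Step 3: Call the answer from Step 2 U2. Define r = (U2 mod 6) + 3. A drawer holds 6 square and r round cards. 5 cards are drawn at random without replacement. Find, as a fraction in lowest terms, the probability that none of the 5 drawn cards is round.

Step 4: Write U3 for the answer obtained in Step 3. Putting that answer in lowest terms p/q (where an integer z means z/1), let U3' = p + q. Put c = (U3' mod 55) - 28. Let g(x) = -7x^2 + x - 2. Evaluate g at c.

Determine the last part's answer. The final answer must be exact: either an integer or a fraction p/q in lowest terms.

Step 1: f(2) = 2*(-31) + 1*(-1) = -63; iterating: f(2)=-63, f(3)=-157, f(4)=-377, f(5)=-911, f(6)=-2199, f(7)=-5309, f(8)=-12817, f(9)=-30943, f(10)=-74703, f(11)=-180349, f(12)=-435401; answer -435401
Step 2: U1 = -435401; d = 12; cross terms: (-35*-3 - 23*-11)=358, (23*2 - -1*-3)=43, (-1*12 - 16*2)=-44, (16*15 - -32*12)=624, (-32*-11 - -35*15)=877; twice the area = |1858| = 1858; area = 929; boundary points = 2 + 1 + 1 + 3 + 1 = 8; strictly interior points = area - boundary/2 + 1 = 926; answer 926
Step 3: U2 = 926; r = 5; total draws C(11,5) = 462; favorable C(6,5) = 6; P = 1/77; answer 1/77
Step 4: U3 = 1/77; threaded value p + q = 78; c = -5; -7*(-5)^2 + 1*(-5)^1 - 2 = (-175) + (-5) + (-2) = -182; answer -182

-182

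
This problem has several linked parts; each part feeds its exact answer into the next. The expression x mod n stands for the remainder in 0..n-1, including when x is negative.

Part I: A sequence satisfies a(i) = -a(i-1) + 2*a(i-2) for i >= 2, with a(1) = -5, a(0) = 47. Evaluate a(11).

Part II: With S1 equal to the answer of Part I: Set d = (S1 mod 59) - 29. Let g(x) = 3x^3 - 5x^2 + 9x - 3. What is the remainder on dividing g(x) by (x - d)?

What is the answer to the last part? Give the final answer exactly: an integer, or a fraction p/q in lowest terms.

Part I: a(2) = -1*(-5) + 2*(47) = 99; iterating: a(2)=99, a(3)=-109, a(4)=307, a(5)=-525, a(6)=1139, a(7)=-2189, a(8)=4467, a(9)=-8845, a(10)=17779, a(11)=-35469; answer -35469
Part II: S1 = -35469; d = 20; remainder = value at the root: 3*(20)^3 - 5*(20)^2 + 9*(20)^1 - 3 = (24000) + (-2000) + (180) + (-3) = 22177; answer 22177

22177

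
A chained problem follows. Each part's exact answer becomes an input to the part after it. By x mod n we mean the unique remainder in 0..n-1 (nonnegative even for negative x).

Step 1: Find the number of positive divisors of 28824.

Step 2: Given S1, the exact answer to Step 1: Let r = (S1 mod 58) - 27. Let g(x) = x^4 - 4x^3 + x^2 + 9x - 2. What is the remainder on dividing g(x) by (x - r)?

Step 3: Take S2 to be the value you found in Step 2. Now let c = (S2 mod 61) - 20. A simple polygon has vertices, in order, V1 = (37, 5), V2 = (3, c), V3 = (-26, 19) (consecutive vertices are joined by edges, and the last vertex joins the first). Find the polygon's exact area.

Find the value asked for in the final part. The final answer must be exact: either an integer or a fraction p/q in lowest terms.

Step 1: 28824 = 2^3 * 3 * 1201; number of divisors = (3+1) * (1+1) * (1+1) = 16; answer 16
Step 2: S1 = 16; r = -11; remainder = value at the root: 1*(-11)^4 - 4*(-11)^3 + 1*(-11)^2 + 9*(-11)^1 - 2 = (14641) + (5324) + (121) + (-99) + (-2) = 19985; answer 19985
Step 3: S2 = 19985; c = 18; cross terms: (37*18 - 3*5)=651, (3*19 - -26*18)=525, (-26*5 - 37*19)=-833; twice the area = |343| = 343; area = 343/2; answer 343/2

343/2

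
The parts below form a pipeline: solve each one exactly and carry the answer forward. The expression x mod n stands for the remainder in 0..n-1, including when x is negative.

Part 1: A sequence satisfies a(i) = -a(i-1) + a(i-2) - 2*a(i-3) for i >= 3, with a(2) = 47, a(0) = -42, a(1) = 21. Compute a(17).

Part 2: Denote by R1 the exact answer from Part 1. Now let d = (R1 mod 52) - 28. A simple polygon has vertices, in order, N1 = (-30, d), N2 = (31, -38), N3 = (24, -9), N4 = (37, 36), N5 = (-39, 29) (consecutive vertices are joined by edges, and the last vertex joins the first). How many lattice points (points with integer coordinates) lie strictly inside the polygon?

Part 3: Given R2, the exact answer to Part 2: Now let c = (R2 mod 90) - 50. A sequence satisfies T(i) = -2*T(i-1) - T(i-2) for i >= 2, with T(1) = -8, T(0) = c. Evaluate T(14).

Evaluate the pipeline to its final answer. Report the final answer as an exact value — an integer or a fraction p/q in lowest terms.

346

Part 1: a(3) = -1*(47) + 1*(21) - 2*(-42) = 58; iterating: a(3)=58, a(4)=-53, a(5)=17, a(6)=-186, a(7)=309, a(8)=-529, a(9)=1210, a(10)=-2357, a(11)=4625, a(12)=-9402, a(13)=18741, a(14)=-37393, a(15)=74938, a(16)=-149813, a(17)=299537; answer 299537
Part 2: R1 = 299537; d = -11; cross terms: (-30*-38 - 31*-11)=1481, (31*-9 - 24*-38)=633, (24*36 - 37*-9)=1197, (37*29 - -39*36)=2477, (-39*-11 - -30*29)=1299; twice the area = |7087| = 7087; area = 7087/2; boundary points = 1 + 1 + 1 + 1 + 1 = 5; strictly interior points = area - boundary/2 + 1 = 3542; answer 3542
Part 3: R2 = 3542; c = -18; T(2) = -2*(-8) - 1*(-18) = 34; iterating: T(2)=34, T(3)=-60, T(4)=86, T(5)=-112, T(6)=138, T(7)=-164, T(8)=190, T(9)=-216, T(10)=242, T(11)=-268, T(12)=294, T(13)=-320, T(14)=346; answer 346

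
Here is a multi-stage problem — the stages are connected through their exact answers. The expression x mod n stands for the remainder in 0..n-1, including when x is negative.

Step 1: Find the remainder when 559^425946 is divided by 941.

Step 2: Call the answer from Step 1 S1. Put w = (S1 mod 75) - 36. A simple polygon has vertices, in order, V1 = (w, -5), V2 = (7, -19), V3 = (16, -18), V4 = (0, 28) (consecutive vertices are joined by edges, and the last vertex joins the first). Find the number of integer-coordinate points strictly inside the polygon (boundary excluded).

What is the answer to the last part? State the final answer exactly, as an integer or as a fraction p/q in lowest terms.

Step 1: squarings mod 941: 559^1=559, 559^2=69, 559^4=56, 559^8=313, 559^16=105, 559^32=674, 559^64=714, 559^128=715, 559^256=262, 559^512=892, 559^1024=519, 559^2048=235, 559^4096=647, 559^8192=805, 559^16384=617, 559^32768=525, 559^65536=853, 559^131072=216, 559^262144=547; 559^425946 = 559^2 * 559^8 * 559^16 * 559^64 * 559^128 * 559^256 * 559^512 * 559^1024 * 559^2048 * 559^4096 * 559^8192 * 559^16384 * 559^131072 * 559^262144 = 24 (mod 941); answer 24
Step 2: S1 = 24; w = -12; cross terms: (-12*-19 - 7*-5)=263, (7*-18 - 16*-19)=178, (16*28 - 0*-18)=448, (0*-5 - -12*28)=336; twice the area = |1225| = 1225; area = 1225/2; boundary points = 1 + 1 + 2 + 3 = 7; strictly interior points = area - boundary/2 + 1 = 610; answer 610

610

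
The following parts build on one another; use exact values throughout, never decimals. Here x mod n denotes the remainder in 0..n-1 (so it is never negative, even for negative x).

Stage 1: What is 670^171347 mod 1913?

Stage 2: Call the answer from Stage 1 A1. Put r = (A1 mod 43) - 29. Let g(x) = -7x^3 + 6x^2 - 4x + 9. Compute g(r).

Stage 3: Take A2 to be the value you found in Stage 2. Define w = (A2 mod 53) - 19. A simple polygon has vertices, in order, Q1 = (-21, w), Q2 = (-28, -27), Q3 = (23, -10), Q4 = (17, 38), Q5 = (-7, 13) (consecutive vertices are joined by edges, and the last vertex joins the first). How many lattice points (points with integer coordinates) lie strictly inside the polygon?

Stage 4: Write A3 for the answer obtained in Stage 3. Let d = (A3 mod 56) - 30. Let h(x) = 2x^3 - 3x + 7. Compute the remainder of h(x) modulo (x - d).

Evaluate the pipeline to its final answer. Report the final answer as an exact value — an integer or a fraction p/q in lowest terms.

Stage 1: squarings mod 1913: 670^1=670, 670^2=1258, 670^4=513, 670^8=1088, 670^16=1510, 670^32=1717, 670^64=156, 670^128=1380, 670^256=965, 670^512=1507, 670^1024=318, 670^2048=1648, 670^4096=1357, 670^8192=1143, 670^16384=1783, 670^32768=1596, 670^65536=1013, 670^131072=801; 670^171347 = 670^1 * 670^2 * 670^16 * 670^64 * 670^256 * 670^1024 * 670^2048 * 670^4096 * 670^32768 * 670^131072 = 705 (mod 1913); answer 705
Stage 2: A1 = 705; r = -12; -7*(-12)^3 + 6*(-12)^2 - 4*(-12)^1 + 9 = (12096) + (864) + (48) + (9) = 13017; answer 13017
Stage 3: A2 = 13017; w = 13; cross terms: (-21*-27 - -28*13)=931, (-28*-10 - 23*-27)=901, (23*38 - 17*-10)=1044, (17*13 - -7*38)=487, (-7*13 - -21*13)=182; twice the area = |3545| = 3545; area = 3545/2; boundary points = 1 + 17 + 6 + 1 + 14 = 39; strictly interior points = area - boundary/2 + 1 = 1754; answer 1754
Stage 4: A3 = 1754; d = -12; remainder = value at the root: 2*(-12)^3 - 3*(-12)^1 + 7 = (-3456) + (36) + (7) = -3413; answer -3413

-3413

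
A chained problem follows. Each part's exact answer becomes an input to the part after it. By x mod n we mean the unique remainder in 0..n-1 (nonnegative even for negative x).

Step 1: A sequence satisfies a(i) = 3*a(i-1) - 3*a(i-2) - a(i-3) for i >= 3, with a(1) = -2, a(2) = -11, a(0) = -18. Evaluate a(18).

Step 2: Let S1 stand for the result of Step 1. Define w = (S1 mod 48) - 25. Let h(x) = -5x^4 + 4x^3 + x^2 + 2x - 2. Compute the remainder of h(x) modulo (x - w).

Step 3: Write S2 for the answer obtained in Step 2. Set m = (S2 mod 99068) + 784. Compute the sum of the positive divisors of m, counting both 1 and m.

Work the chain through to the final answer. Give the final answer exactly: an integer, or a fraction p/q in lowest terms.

Step 1: a(3) = 3*(-11) - 3*(-2) - 1*(-18) = -9; iterating: a(3)=-9, a(4)=8, a(5)=62, a(6)=171, a(7)=319, a(8)=382, a(9)=18, a(10)=-1411, a(11)=-4669, a(12)=-9792, a(13)=-13958, a(14)=-7829, a(15)=28179, a(16)=121982, a(17)=289238, a(18)=473589; answer 473589
Step 2: S1 = 473589; w = -4; remainder = value at the root: -5*(-4)^4 + 4*(-4)^3 + 1*(-4)^2 + 2*(-4)^1 - 2 = (-1280) + (-256) + (16) + (-8) + (-2) = -1530; answer -1530
Step 3: S2 = -1530; m = 98322; 98322 = 2 * 3 * 7 * 2341; sigma = (1 + 2) * (1 + 3) * (1 + 7) * (1 + 2341) = 3 * 4 * 8 * 2342 = 224832; answer 224832

224832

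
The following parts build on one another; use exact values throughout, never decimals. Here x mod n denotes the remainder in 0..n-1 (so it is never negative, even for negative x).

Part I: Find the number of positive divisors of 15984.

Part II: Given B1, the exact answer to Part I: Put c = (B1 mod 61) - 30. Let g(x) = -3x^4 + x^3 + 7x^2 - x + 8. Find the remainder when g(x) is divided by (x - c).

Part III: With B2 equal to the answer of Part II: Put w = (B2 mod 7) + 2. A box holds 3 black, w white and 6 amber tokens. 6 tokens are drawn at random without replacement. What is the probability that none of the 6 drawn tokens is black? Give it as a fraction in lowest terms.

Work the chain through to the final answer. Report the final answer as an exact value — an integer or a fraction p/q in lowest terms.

Part I: 15984 = 2^4 * 3^3 * 37; number of divisors = (4+1) * (3+1) * (1+1) = 40; answer 40
Part II: B1 = 40; c = 10; remainder = value at the root: -3*(10)^4 + 1*(10)^3 + 7*(10)^2 - 1*(10)^1 + 8 = (-30000) + (1000) + (700) + (-10) + (8) = -28302; answer -28302
Part III: B2 = -28302; w = 8; total draws C(17,6) = 12376; favorable C(14,6) = 3003; P = 33/136; answer 33/136

33/136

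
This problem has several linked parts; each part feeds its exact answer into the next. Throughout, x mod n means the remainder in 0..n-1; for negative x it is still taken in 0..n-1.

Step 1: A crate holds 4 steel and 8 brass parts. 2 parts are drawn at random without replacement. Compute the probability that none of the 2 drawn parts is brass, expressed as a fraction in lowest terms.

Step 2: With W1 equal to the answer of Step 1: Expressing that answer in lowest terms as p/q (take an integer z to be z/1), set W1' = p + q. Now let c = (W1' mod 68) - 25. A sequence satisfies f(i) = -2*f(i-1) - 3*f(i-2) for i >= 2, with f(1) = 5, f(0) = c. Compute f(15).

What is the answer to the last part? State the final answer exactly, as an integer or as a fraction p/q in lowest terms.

Step 1: total draws C(12,2) = 66; favorable C(4,2) = 6; P = 1/11; answer 1/11
Step 2: W1 = 1/11; threaded value p + q = 12; c = -13; f(2) = -2*(5) - 3*(-13) = 29; iterating: f(2)=29, f(3)=-73, f(4)=59, f(5)=101, f(6)=-379, f(7)=455, f(8)=227, f(9)=-1819, f(10)=2957, f(11)=-457, f(12)=-7957, f(13)=17285, f(14)=-10699, f(15)=-30457; answer -30457

-30457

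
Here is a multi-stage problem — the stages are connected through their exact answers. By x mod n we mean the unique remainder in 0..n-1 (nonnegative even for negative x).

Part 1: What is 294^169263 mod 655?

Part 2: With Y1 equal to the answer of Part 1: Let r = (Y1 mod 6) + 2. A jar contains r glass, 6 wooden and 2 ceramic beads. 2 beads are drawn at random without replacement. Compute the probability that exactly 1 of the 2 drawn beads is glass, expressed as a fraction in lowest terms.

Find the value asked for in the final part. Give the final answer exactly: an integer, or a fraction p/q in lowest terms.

8/15

Part 1: squarings mod 655: 294^1=294, 294^2=631, 294^4=576, 294^8=346, 294^16=506, 294^32=586, 294^64=176, 294^128=191, 294^256=456, 294^512=301, 294^1024=211, 294^2048=636, 294^4096=361, 294^8192=631, 294^16384=576, 294^32768=346, 294^65536=506, 294^131072=586; 294^169263 = 294^1 * 294^2 * 294^4 * 294^8 * 294^32 * 294^256 * 294^1024 * 294^4096 * 294^32768 * 294^131072 = 149 (mod 655); answer 149
Part 2: Y1 = 149; r = 7; total draws C(15,2) = 105; favorable C(7,1)*C(8,1) = 56; P = 8/15; answer 8/15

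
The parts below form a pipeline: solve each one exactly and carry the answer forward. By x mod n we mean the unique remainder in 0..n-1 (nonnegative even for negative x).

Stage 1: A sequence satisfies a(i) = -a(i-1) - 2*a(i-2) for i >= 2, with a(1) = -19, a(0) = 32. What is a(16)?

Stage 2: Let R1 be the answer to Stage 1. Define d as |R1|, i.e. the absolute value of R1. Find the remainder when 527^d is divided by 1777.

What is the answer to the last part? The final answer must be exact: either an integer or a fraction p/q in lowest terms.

Stage 1: a(2) = -1*(-19) - 2*(32) = -45; iterating: a(2)=-45, a(3)=83, a(4)=7, a(5)=-173, a(6)=159, a(7)=187, a(8)=-505, a(9)=131, a(10)=879, a(11)=-1141, a(12)=-617, a(13)=2899, a(14)=-1665, a(15)=-4133, a(16)=7463; answer 7463
Stage 2: R1 = 7463; d = 7463; squarings mod 1777: 527^1=527, 527^2=517, 527^4=739, 527^8=582, 527^16=1094, 527^32=915, 527^64=258, 527^128=815, 527^256=1404, 527^512=523, 527^1024=1648, 527^2048=648, 527^4096=532; 527^7463 = 527^1 * 527^2 * 527^4 * 527^32 * 527^256 * 527^1024 * 527^2048 * 527^4096 = 457 (mod 1777); answer 457

457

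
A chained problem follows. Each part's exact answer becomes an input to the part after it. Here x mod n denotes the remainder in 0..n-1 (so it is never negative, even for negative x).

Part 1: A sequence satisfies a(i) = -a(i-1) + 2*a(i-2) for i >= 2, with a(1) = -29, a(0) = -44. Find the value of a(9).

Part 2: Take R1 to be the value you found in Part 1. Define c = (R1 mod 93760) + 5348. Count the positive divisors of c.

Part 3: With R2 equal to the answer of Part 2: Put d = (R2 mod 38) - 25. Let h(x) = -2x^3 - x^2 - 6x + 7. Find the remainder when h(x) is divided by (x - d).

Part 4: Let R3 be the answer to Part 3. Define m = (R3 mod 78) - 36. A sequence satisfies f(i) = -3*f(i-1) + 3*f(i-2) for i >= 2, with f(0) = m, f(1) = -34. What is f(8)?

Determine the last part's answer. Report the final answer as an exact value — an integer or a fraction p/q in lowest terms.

Part 1: a(2) = -1*(-29) + 2*(-44) = -59; iterating: a(2)=-59, a(3)=1, a(4)=-119, a(5)=121, a(6)=-359, a(7)=601, a(8)=-1319, a(9)=2521; answer 2521
Part 2: R1 = 2521; c = 7869; 7869 = 3 * 43 * 61; number of divisors = (1+1) * (1+1) * (1+1) = 8; answer 8
Part 3: R2 = 8; d = -17; remainder = value at the root: -2*(-17)^3 - 1*(-17)^2 - 6*(-17)^1 + 7 = (9826) + (-289) + (102) + (7) = 9646; answer 9646
Part 4: R3 = 9646; m = 16; f(2) = -3*(-34) + 3*(16) = 150; iterating: f(2)=150, f(3)=-552, f(4)=2106, f(5)=-7974, f(6)=30240, f(7)=-114642, f(8)=434646; answer 434646

434646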